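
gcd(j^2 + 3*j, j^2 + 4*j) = j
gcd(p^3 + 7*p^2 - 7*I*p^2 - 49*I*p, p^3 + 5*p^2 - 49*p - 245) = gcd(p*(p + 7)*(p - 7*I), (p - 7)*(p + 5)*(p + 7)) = p + 7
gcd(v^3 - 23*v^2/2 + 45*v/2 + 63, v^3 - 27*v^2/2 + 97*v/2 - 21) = v^2 - 13*v + 42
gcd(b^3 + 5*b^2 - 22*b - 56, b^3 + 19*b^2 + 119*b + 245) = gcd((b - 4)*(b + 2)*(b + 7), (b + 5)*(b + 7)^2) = b + 7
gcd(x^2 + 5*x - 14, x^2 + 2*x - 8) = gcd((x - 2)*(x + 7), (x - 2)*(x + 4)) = x - 2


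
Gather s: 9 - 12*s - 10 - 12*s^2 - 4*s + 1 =-12*s^2 - 16*s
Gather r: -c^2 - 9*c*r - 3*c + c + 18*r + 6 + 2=-c^2 - 2*c + r*(18 - 9*c) + 8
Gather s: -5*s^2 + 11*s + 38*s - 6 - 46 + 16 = -5*s^2 + 49*s - 36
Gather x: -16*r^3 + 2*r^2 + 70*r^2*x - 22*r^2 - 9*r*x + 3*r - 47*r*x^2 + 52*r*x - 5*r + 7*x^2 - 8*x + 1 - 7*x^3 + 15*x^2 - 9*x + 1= -16*r^3 - 20*r^2 - 2*r - 7*x^3 + x^2*(22 - 47*r) + x*(70*r^2 + 43*r - 17) + 2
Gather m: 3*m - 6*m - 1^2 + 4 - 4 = -3*m - 1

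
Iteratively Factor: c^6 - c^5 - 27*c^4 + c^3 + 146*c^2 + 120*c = (c - 3)*(c^5 + 2*c^4 - 21*c^3 - 62*c^2 - 40*c) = (c - 3)*(c + 1)*(c^4 + c^3 - 22*c^2 - 40*c) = (c - 3)*(c + 1)*(c + 4)*(c^3 - 3*c^2 - 10*c) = c*(c - 3)*(c + 1)*(c + 4)*(c^2 - 3*c - 10) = c*(c - 5)*(c - 3)*(c + 1)*(c + 4)*(c + 2)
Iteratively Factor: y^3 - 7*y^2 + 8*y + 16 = (y - 4)*(y^2 - 3*y - 4) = (y - 4)*(y + 1)*(y - 4)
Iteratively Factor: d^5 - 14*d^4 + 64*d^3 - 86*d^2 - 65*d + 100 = (d - 5)*(d^4 - 9*d^3 + 19*d^2 + 9*d - 20) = (d - 5)^2*(d^3 - 4*d^2 - d + 4) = (d - 5)^2*(d + 1)*(d^2 - 5*d + 4) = (d - 5)^2*(d - 4)*(d + 1)*(d - 1)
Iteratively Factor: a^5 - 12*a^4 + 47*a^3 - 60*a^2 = (a - 3)*(a^4 - 9*a^3 + 20*a^2) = a*(a - 3)*(a^3 - 9*a^2 + 20*a) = a*(a - 4)*(a - 3)*(a^2 - 5*a) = a^2*(a - 4)*(a - 3)*(a - 5)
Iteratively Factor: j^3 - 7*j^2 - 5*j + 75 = (j - 5)*(j^2 - 2*j - 15) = (j - 5)*(j + 3)*(j - 5)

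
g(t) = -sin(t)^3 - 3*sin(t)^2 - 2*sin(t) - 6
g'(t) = -3*sin(t)^2*cos(t) - 6*sin(t)*cos(t) - 2*cos(t)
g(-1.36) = -5.98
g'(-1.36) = 0.21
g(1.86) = -11.55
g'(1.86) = 3.00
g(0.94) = -10.10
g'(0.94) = -5.19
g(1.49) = -11.96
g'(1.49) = -0.88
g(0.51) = -7.81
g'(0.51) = -4.93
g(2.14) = -10.41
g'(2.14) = 4.95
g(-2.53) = -5.65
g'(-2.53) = -0.37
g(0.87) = -9.73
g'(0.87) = -5.38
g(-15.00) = -5.69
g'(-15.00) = -0.48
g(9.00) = -7.40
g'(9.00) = 4.54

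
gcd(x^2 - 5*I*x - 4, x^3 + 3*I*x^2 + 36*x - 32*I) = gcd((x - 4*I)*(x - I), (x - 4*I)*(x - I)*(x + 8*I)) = x^2 - 5*I*x - 4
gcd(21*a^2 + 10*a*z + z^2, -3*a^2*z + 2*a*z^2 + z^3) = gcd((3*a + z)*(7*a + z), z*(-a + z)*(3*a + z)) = 3*a + z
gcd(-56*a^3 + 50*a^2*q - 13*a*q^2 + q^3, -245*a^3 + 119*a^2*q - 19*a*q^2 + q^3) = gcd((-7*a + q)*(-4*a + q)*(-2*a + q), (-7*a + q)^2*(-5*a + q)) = -7*a + q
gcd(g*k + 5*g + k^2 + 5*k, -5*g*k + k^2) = 1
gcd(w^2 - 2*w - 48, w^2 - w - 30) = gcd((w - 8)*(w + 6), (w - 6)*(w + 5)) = 1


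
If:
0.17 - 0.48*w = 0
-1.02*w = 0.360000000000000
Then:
No Solution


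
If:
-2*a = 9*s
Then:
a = -9*s/2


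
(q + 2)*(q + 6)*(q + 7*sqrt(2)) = q^3 + 8*q^2 + 7*sqrt(2)*q^2 + 12*q + 56*sqrt(2)*q + 84*sqrt(2)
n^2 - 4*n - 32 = (n - 8)*(n + 4)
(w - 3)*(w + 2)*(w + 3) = w^3 + 2*w^2 - 9*w - 18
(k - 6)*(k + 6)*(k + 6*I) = k^3 + 6*I*k^2 - 36*k - 216*I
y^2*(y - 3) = y^3 - 3*y^2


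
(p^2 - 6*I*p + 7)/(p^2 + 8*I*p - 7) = (p - 7*I)/(p + 7*I)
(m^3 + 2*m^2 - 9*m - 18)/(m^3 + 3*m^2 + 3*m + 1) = (m^3 + 2*m^2 - 9*m - 18)/(m^3 + 3*m^2 + 3*m + 1)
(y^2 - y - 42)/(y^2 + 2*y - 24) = (y - 7)/(y - 4)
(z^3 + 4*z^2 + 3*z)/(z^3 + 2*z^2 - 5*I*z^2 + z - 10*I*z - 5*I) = z*(z + 3)/(z^2 + z*(1 - 5*I) - 5*I)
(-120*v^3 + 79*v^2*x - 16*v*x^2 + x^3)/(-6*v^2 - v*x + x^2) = (40*v^2 - 13*v*x + x^2)/(2*v + x)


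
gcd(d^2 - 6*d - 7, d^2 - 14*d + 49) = d - 7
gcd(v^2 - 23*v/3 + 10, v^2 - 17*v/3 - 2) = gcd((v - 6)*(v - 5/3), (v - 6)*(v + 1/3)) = v - 6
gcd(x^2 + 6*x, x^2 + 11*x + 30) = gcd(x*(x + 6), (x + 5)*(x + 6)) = x + 6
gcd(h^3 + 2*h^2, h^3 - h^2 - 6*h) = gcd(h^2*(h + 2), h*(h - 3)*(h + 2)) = h^2 + 2*h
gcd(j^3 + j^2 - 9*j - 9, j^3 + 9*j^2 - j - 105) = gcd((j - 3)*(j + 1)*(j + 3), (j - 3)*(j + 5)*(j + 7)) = j - 3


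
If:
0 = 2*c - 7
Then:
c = 7/2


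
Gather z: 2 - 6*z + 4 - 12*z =6 - 18*z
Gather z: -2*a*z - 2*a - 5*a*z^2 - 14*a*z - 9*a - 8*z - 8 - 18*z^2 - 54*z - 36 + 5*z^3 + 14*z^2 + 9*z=-11*a + 5*z^3 + z^2*(-5*a - 4) + z*(-16*a - 53) - 44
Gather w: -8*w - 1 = -8*w - 1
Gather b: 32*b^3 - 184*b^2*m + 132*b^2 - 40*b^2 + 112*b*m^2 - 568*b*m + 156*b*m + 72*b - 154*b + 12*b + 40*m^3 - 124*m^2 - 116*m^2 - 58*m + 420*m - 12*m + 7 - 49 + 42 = 32*b^3 + b^2*(92 - 184*m) + b*(112*m^2 - 412*m - 70) + 40*m^3 - 240*m^2 + 350*m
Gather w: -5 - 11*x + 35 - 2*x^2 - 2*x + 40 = -2*x^2 - 13*x + 70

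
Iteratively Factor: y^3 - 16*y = (y)*(y^2 - 16) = y*(y - 4)*(y + 4)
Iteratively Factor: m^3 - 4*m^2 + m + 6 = (m + 1)*(m^2 - 5*m + 6) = (m - 3)*(m + 1)*(m - 2)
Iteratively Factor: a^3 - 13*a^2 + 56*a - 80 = (a - 4)*(a^2 - 9*a + 20) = (a - 4)^2*(a - 5)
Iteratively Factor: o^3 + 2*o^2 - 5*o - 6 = (o + 1)*(o^2 + o - 6) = (o - 2)*(o + 1)*(o + 3)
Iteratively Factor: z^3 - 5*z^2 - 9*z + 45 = (z + 3)*(z^2 - 8*z + 15) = (z - 5)*(z + 3)*(z - 3)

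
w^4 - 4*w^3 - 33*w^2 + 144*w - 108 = (w - 6)*(w - 3)*(w - 1)*(w + 6)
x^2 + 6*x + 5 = (x + 1)*(x + 5)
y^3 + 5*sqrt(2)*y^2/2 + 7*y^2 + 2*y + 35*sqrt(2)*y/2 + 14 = (y + 7)*(y + sqrt(2)/2)*(y + 2*sqrt(2))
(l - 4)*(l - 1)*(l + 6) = l^3 + l^2 - 26*l + 24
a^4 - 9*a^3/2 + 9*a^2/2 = a^2*(a - 3)*(a - 3/2)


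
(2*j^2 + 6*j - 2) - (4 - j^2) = 3*j^2 + 6*j - 6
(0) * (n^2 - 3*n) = 0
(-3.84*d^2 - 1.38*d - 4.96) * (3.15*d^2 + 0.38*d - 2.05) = -12.096*d^4 - 5.8062*d^3 - 8.2764*d^2 + 0.9442*d + 10.168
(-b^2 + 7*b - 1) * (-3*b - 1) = 3*b^3 - 20*b^2 - 4*b + 1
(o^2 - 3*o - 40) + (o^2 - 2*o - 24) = 2*o^2 - 5*o - 64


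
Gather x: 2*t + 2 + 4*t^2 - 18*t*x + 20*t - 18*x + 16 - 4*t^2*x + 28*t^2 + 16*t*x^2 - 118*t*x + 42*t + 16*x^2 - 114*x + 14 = 32*t^2 + 64*t + x^2*(16*t + 16) + x*(-4*t^2 - 136*t - 132) + 32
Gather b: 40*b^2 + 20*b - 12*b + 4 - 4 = 40*b^2 + 8*b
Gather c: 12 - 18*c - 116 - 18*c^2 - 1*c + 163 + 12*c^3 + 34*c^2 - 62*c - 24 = 12*c^3 + 16*c^2 - 81*c + 35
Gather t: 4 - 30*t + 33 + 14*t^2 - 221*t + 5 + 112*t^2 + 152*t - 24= 126*t^2 - 99*t + 18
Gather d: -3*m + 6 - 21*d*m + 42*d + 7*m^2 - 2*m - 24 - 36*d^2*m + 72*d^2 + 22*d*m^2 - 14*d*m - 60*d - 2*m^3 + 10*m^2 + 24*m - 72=d^2*(72 - 36*m) + d*(22*m^2 - 35*m - 18) - 2*m^3 + 17*m^2 + 19*m - 90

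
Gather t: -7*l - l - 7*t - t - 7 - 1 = -8*l - 8*t - 8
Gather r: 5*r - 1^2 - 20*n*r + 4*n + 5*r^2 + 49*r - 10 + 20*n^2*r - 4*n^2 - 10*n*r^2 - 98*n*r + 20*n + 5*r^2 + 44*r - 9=-4*n^2 + 24*n + r^2*(10 - 10*n) + r*(20*n^2 - 118*n + 98) - 20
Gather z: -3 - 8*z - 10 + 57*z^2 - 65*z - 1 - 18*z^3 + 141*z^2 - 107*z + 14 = -18*z^3 + 198*z^2 - 180*z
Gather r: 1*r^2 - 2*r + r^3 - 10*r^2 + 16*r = r^3 - 9*r^2 + 14*r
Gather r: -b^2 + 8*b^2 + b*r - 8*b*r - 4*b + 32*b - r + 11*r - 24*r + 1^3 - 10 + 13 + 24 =7*b^2 + 28*b + r*(-7*b - 14) + 28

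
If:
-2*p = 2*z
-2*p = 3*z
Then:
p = 0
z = 0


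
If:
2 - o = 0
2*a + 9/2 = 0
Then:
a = -9/4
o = 2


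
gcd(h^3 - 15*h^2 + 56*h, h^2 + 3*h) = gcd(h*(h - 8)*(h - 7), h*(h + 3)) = h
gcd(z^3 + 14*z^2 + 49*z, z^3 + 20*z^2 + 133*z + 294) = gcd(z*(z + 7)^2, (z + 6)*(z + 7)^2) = z^2 + 14*z + 49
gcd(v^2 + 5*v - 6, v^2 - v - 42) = v + 6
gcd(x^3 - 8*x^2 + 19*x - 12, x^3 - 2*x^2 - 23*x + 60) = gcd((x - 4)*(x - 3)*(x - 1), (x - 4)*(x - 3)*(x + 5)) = x^2 - 7*x + 12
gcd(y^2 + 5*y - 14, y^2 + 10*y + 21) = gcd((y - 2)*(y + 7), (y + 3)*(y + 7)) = y + 7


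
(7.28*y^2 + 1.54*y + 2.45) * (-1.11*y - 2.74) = -8.0808*y^3 - 21.6566*y^2 - 6.9391*y - 6.713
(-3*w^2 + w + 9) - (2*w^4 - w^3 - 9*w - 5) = -2*w^4 + w^3 - 3*w^2 + 10*w + 14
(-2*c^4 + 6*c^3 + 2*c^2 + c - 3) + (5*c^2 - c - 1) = -2*c^4 + 6*c^3 + 7*c^2 - 4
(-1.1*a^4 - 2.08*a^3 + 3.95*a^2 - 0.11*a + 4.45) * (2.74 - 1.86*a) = 2.046*a^5 + 0.8548*a^4 - 13.0462*a^3 + 11.0276*a^2 - 8.5784*a + 12.193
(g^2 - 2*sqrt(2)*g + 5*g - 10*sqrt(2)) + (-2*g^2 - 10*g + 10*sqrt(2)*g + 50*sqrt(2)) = -g^2 - 5*g + 8*sqrt(2)*g + 40*sqrt(2)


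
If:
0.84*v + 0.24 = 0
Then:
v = -0.29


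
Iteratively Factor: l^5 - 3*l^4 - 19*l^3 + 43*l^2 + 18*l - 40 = (l - 1)*(l^4 - 2*l^3 - 21*l^2 + 22*l + 40) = (l - 2)*(l - 1)*(l^3 - 21*l - 20) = (l - 2)*(l - 1)*(l + 1)*(l^2 - l - 20) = (l - 2)*(l - 1)*(l + 1)*(l + 4)*(l - 5)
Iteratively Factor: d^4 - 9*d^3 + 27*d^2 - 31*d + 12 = (d - 1)*(d^3 - 8*d^2 + 19*d - 12) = (d - 3)*(d - 1)*(d^2 - 5*d + 4) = (d - 3)*(d - 1)^2*(d - 4)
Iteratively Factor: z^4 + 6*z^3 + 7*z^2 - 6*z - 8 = (z + 2)*(z^3 + 4*z^2 - z - 4) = (z - 1)*(z + 2)*(z^2 + 5*z + 4) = (z - 1)*(z + 1)*(z + 2)*(z + 4)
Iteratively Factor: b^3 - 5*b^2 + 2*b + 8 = (b - 2)*(b^2 - 3*b - 4) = (b - 4)*(b - 2)*(b + 1)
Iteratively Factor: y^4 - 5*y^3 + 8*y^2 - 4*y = (y)*(y^3 - 5*y^2 + 8*y - 4) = y*(y - 2)*(y^2 - 3*y + 2) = y*(y - 2)^2*(y - 1)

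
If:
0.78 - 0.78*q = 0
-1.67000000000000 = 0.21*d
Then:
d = -7.95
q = 1.00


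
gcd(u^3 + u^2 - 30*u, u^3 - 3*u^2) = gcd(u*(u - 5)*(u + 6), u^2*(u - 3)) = u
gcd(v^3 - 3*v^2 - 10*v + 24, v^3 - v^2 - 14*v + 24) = v - 2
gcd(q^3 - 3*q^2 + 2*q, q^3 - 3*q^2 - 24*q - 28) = 1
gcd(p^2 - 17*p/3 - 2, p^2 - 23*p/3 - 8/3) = p + 1/3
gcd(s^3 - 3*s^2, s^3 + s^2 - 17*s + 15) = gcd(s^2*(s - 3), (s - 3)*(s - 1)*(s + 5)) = s - 3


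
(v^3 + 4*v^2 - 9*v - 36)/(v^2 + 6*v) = (v^3 + 4*v^2 - 9*v - 36)/(v*(v + 6))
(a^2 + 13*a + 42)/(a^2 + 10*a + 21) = (a + 6)/(a + 3)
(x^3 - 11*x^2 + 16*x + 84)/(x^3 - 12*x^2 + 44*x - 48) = (x^2 - 5*x - 14)/(x^2 - 6*x + 8)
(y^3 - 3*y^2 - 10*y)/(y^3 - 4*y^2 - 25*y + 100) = y*(y + 2)/(y^2 + y - 20)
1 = 1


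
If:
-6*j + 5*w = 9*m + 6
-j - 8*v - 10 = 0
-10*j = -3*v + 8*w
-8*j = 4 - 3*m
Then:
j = -1302/2335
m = -1076/7005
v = -2756/2335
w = 594/2335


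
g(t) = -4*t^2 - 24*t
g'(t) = -8*t - 24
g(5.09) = -225.79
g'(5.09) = -64.72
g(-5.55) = 9.99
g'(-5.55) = 20.40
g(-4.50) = 27.00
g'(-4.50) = 12.00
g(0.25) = -6.25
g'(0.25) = -26.00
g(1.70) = -52.36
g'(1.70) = -37.60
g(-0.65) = 13.91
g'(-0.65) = -18.80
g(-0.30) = 6.84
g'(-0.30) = -21.60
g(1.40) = -41.44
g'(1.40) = -35.20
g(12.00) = -864.00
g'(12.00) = -120.00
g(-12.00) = -288.00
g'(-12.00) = 72.00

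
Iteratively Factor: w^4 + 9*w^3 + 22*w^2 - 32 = (w - 1)*(w^3 + 10*w^2 + 32*w + 32) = (w - 1)*(w + 4)*(w^2 + 6*w + 8) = (w - 1)*(w + 4)^2*(w + 2)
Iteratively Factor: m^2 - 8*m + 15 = (m - 3)*(m - 5)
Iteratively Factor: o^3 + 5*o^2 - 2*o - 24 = (o - 2)*(o^2 + 7*o + 12) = (o - 2)*(o + 3)*(o + 4)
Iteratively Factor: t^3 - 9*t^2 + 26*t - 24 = (t - 4)*(t^2 - 5*t + 6) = (t - 4)*(t - 3)*(t - 2)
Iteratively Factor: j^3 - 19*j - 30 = (j + 2)*(j^2 - 2*j - 15) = (j - 5)*(j + 2)*(j + 3)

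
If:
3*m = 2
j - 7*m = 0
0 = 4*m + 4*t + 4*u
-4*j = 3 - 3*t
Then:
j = 14/3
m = 2/3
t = 65/9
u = -71/9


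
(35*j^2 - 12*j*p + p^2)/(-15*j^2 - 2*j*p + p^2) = (-7*j + p)/(3*j + p)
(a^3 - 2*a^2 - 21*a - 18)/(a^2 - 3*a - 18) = a + 1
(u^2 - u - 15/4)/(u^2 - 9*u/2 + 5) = (u + 3/2)/(u - 2)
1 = 1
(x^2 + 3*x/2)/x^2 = (x + 3/2)/x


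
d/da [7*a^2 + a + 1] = 14*a + 1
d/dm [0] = 0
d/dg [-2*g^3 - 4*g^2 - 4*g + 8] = -6*g^2 - 8*g - 4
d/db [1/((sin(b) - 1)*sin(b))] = (-2/tan(b) + cos(b)/sin(b)^2)/(sin(b) - 1)^2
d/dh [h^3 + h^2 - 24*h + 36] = 3*h^2 + 2*h - 24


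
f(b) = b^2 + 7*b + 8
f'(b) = 2*b + 7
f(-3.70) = -4.21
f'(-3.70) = -0.40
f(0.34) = 10.50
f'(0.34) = 7.68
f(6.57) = 97.15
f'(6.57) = 20.14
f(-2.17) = -2.48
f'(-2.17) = 2.66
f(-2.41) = -3.06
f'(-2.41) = 2.18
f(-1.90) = -1.69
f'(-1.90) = 3.20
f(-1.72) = -1.08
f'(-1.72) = 3.56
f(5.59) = 78.38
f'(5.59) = 18.18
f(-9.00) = 26.00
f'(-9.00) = -11.00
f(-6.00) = 2.00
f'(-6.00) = -5.00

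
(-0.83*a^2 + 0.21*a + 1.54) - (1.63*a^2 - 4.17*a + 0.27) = -2.46*a^2 + 4.38*a + 1.27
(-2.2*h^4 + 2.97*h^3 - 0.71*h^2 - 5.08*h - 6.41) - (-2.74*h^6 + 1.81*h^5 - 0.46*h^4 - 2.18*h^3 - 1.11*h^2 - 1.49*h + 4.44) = 2.74*h^6 - 1.81*h^5 - 1.74*h^4 + 5.15*h^3 + 0.4*h^2 - 3.59*h - 10.85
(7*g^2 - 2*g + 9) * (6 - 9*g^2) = -63*g^4 + 18*g^3 - 39*g^2 - 12*g + 54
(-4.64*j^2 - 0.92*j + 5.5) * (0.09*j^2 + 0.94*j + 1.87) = -0.4176*j^4 - 4.4444*j^3 - 9.0466*j^2 + 3.4496*j + 10.285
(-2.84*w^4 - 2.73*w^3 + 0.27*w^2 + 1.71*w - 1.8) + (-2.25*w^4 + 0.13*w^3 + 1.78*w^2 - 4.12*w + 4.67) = -5.09*w^4 - 2.6*w^3 + 2.05*w^2 - 2.41*w + 2.87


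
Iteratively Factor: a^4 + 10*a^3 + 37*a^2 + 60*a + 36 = (a + 2)*(a^3 + 8*a^2 + 21*a + 18) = (a + 2)^2*(a^2 + 6*a + 9) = (a + 2)^2*(a + 3)*(a + 3)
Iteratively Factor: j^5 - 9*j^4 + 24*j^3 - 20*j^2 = (j)*(j^4 - 9*j^3 + 24*j^2 - 20*j) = j*(j - 2)*(j^3 - 7*j^2 + 10*j) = j*(j - 5)*(j - 2)*(j^2 - 2*j) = j*(j - 5)*(j - 2)^2*(j)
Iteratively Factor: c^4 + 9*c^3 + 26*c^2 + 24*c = (c)*(c^3 + 9*c^2 + 26*c + 24) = c*(c + 3)*(c^2 + 6*c + 8) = c*(c + 2)*(c + 3)*(c + 4)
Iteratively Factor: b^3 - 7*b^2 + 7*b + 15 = (b - 3)*(b^2 - 4*b - 5) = (b - 3)*(b + 1)*(b - 5)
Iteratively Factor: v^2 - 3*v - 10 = (v - 5)*(v + 2)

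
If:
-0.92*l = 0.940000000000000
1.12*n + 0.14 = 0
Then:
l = -1.02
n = -0.12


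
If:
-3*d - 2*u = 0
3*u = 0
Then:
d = 0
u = 0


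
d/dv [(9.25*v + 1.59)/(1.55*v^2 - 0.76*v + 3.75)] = (-14.3375*v^2 - 4.929*v + 35.8959)/(2.4025*v^4 - 2.356*v^3 + 12.2026*v^2 - 5.7*v + 14.0625)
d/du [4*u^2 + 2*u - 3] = 8*u + 2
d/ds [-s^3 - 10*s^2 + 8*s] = -3*s^2 - 20*s + 8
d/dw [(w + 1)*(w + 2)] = 2*w + 3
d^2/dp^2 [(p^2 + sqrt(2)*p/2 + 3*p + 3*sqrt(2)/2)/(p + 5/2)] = 4*(-5 + sqrt(2))/(8*p^3 + 60*p^2 + 150*p + 125)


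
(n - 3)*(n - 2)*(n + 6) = n^3 + n^2 - 24*n + 36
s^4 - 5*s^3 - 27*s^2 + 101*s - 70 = (s - 7)*(s - 2)*(s - 1)*(s + 5)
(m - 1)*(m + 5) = m^2 + 4*m - 5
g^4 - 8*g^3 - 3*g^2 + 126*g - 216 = (g - 6)*(g - 3)^2*(g + 4)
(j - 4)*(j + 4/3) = j^2 - 8*j/3 - 16/3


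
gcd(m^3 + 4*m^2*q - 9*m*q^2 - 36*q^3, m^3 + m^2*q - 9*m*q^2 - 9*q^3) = -m^2 + 9*q^2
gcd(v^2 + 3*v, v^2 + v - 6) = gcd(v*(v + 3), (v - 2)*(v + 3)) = v + 3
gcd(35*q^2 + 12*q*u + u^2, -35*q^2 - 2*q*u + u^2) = 5*q + u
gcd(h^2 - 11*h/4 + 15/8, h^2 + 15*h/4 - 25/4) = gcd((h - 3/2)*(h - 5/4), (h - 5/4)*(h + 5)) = h - 5/4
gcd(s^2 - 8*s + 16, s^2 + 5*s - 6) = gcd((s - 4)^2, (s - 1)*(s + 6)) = 1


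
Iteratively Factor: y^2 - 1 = (y + 1)*(y - 1)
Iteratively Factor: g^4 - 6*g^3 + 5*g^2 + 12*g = (g - 4)*(g^3 - 2*g^2 - 3*g) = (g - 4)*(g + 1)*(g^2 - 3*g) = g*(g - 4)*(g + 1)*(g - 3)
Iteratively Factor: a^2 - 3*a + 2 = (a - 1)*(a - 2)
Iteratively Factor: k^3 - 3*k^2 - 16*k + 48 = (k + 4)*(k^2 - 7*k + 12) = (k - 3)*(k + 4)*(k - 4)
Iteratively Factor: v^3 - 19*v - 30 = (v + 2)*(v^2 - 2*v - 15) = (v + 2)*(v + 3)*(v - 5)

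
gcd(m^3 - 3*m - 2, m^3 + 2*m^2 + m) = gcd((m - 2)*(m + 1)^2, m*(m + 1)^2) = m^2 + 2*m + 1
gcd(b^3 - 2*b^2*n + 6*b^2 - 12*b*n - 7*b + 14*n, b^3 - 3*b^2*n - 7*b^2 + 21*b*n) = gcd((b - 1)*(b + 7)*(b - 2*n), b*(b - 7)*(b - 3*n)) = 1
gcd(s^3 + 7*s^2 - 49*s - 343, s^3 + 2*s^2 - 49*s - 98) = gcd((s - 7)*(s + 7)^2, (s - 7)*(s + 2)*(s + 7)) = s^2 - 49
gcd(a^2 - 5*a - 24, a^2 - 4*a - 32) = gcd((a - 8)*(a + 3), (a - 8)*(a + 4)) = a - 8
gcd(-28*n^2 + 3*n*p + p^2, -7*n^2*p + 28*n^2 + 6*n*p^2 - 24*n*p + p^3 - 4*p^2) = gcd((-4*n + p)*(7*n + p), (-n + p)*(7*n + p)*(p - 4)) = 7*n + p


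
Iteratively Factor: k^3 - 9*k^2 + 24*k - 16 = (k - 4)*(k^2 - 5*k + 4) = (k - 4)*(k - 1)*(k - 4)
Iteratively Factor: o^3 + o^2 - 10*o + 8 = (o - 1)*(o^2 + 2*o - 8) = (o - 2)*(o - 1)*(o + 4)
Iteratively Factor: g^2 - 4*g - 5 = (g - 5)*(g + 1)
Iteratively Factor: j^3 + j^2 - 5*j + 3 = (j - 1)*(j^2 + 2*j - 3) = (j - 1)*(j + 3)*(j - 1)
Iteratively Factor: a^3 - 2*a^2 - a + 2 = (a + 1)*(a^2 - 3*a + 2) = (a - 1)*(a + 1)*(a - 2)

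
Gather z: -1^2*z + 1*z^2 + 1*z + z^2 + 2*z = 2*z^2 + 2*z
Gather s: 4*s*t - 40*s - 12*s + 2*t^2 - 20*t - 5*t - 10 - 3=s*(4*t - 52) + 2*t^2 - 25*t - 13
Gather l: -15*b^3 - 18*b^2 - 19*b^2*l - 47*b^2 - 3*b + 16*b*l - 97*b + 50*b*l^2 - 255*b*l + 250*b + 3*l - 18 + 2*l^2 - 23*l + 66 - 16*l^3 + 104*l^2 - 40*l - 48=-15*b^3 - 65*b^2 + 150*b - 16*l^3 + l^2*(50*b + 106) + l*(-19*b^2 - 239*b - 60)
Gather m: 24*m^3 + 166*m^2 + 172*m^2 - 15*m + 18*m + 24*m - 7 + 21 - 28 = 24*m^3 + 338*m^2 + 27*m - 14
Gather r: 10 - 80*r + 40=50 - 80*r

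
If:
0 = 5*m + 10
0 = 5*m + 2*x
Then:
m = -2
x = 5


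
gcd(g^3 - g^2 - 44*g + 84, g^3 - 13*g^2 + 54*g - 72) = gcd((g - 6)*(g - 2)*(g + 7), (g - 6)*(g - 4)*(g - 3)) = g - 6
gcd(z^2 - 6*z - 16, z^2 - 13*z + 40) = z - 8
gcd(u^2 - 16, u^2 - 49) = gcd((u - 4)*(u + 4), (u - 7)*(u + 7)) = 1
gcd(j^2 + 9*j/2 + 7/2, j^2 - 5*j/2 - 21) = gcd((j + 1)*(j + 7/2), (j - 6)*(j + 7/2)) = j + 7/2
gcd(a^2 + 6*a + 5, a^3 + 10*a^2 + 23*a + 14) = a + 1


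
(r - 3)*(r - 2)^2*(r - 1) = r^4 - 8*r^3 + 23*r^2 - 28*r + 12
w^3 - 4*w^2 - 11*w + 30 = (w - 5)*(w - 2)*(w + 3)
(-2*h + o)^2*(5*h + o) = 20*h^3 - 16*h^2*o + h*o^2 + o^3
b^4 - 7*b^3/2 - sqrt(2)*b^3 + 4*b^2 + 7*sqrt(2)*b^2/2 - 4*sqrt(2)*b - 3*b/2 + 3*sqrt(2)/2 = (b - 3/2)*(b - 1)^2*(b - sqrt(2))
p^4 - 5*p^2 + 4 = (p - 2)*(p - 1)*(p + 1)*(p + 2)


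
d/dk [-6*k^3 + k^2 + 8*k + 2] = -18*k^2 + 2*k + 8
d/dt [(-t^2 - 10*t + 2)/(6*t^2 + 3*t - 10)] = (57*t^2 - 4*t + 94)/(36*t^4 + 36*t^3 - 111*t^2 - 60*t + 100)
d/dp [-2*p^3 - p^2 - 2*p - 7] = -6*p^2 - 2*p - 2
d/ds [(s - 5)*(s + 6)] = 2*s + 1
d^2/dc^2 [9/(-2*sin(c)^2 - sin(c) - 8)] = 9*(16*sin(c)^4 + 6*sin(c)^3 - 87*sin(c)^2 - 20*sin(c) + 30)/(sin(c) - cos(2*c) + 9)^3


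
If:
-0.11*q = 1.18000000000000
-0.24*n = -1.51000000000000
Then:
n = 6.29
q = -10.73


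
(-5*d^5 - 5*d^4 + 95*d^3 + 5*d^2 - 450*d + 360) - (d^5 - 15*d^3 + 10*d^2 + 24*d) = -6*d^5 - 5*d^4 + 110*d^3 - 5*d^2 - 474*d + 360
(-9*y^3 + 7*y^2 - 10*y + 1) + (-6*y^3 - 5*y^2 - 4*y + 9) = -15*y^3 + 2*y^2 - 14*y + 10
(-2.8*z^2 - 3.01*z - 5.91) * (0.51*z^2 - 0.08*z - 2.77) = -1.428*z^4 - 1.3111*z^3 + 4.9827*z^2 + 8.8105*z + 16.3707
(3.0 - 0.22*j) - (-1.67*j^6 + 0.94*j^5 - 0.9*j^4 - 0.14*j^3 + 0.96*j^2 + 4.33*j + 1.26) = 1.67*j^6 - 0.94*j^5 + 0.9*j^4 + 0.14*j^3 - 0.96*j^2 - 4.55*j + 1.74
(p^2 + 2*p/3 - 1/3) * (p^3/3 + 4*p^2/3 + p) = p^5/3 + 14*p^4/9 + 16*p^3/9 + 2*p^2/9 - p/3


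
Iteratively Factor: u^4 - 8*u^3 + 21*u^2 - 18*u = (u)*(u^3 - 8*u^2 + 21*u - 18) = u*(u - 3)*(u^2 - 5*u + 6) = u*(u - 3)^2*(u - 2)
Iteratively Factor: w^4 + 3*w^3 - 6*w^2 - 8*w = (w + 1)*(w^3 + 2*w^2 - 8*w) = (w + 1)*(w + 4)*(w^2 - 2*w) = (w - 2)*(w + 1)*(w + 4)*(w)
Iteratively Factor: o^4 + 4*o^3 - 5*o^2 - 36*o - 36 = (o + 2)*(o^3 + 2*o^2 - 9*o - 18) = (o + 2)^2*(o^2 - 9) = (o + 2)^2*(o + 3)*(o - 3)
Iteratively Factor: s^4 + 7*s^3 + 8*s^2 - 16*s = (s - 1)*(s^3 + 8*s^2 + 16*s) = (s - 1)*(s + 4)*(s^2 + 4*s) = s*(s - 1)*(s + 4)*(s + 4)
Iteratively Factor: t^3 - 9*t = (t)*(t^2 - 9) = t*(t + 3)*(t - 3)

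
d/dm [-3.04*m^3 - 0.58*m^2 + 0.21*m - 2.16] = -9.12*m^2 - 1.16*m + 0.21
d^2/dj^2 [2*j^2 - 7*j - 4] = 4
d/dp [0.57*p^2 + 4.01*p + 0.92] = 1.14*p + 4.01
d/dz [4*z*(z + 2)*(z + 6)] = 12*z^2 + 64*z + 48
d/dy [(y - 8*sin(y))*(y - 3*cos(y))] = (y - 8*sin(y))*(3*sin(y) + 1) - (y - 3*cos(y))*(8*cos(y) - 1)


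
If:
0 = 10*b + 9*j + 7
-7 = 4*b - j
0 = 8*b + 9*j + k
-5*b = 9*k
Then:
No Solution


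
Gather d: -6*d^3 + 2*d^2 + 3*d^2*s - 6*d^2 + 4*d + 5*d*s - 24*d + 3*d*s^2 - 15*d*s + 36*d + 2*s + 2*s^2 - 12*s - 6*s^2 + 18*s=-6*d^3 + d^2*(3*s - 4) + d*(3*s^2 - 10*s + 16) - 4*s^2 + 8*s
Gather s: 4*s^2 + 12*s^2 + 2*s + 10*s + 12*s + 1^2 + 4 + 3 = 16*s^2 + 24*s + 8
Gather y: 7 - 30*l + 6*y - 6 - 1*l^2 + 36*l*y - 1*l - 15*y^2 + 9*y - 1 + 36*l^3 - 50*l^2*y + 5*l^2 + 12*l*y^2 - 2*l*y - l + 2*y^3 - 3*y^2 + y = 36*l^3 + 4*l^2 - 32*l + 2*y^3 + y^2*(12*l - 18) + y*(-50*l^2 + 34*l + 16)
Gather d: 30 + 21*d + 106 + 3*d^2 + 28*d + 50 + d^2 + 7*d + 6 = 4*d^2 + 56*d + 192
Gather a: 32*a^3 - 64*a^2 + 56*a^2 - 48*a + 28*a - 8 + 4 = 32*a^3 - 8*a^2 - 20*a - 4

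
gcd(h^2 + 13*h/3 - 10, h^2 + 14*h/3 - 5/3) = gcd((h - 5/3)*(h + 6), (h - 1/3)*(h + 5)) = 1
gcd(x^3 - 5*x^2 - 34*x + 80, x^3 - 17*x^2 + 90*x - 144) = x - 8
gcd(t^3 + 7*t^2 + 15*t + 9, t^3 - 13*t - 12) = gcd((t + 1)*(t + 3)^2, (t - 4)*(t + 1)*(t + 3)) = t^2 + 4*t + 3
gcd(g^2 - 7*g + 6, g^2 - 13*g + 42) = g - 6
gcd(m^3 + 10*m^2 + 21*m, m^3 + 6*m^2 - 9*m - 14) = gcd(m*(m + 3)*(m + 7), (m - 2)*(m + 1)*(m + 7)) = m + 7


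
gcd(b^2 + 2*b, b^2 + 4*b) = b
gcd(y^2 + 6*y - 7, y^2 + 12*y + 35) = y + 7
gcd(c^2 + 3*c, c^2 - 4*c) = c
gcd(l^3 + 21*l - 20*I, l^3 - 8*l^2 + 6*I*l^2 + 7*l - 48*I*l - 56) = l - I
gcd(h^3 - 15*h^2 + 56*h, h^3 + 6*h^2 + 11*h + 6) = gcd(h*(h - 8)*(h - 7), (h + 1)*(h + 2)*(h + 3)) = 1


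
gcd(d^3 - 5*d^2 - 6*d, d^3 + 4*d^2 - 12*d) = d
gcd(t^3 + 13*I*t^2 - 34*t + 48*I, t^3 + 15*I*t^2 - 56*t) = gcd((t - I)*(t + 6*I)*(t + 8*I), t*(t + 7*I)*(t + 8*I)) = t + 8*I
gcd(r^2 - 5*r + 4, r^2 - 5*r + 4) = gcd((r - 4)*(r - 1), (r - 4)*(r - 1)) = r^2 - 5*r + 4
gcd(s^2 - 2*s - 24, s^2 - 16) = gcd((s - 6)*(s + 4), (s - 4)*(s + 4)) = s + 4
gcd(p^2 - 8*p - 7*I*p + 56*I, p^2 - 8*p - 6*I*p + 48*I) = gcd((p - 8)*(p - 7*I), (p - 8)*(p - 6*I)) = p - 8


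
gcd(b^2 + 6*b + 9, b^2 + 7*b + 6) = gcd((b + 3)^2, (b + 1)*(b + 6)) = 1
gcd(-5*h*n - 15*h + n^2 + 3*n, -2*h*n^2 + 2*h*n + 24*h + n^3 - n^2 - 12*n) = n + 3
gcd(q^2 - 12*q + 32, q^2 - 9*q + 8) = q - 8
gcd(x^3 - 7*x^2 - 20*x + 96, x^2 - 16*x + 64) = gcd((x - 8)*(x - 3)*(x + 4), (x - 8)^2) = x - 8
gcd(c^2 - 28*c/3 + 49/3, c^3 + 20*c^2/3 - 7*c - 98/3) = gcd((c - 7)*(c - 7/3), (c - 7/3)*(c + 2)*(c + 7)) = c - 7/3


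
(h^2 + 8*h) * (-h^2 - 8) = -h^4 - 8*h^3 - 8*h^2 - 64*h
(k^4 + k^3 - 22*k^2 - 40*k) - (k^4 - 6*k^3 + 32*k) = 7*k^3 - 22*k^2 - 72*k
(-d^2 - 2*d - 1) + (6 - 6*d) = -d^2 - 8*d + 5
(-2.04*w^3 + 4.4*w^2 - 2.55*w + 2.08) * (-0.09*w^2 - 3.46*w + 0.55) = 0.1836*w^5 + 6.6624*w^4 - 16.1165*w^3 + 11.0558*w^2 - 8.5993*w + 1.144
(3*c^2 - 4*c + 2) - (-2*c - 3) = 3*c^2 - 2*c + 5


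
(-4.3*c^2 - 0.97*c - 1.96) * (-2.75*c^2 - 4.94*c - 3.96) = 11.825*c^4 + 23.9095*c^3 + 27.2098*c^2 + 13.5236*c + 7.7616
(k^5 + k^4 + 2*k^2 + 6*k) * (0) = 0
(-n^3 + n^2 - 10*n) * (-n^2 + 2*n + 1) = n^5 - 3*n^4 + 11*n^3 - 19*n^2 - 10*n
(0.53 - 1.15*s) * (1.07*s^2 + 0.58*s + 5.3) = -1.2305*s^3 - 0.0998999999999999*s^2 - 5.7876*s + 2.809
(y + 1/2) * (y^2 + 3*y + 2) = y^3 + 7*y^2/2 + 7*y/2 + 1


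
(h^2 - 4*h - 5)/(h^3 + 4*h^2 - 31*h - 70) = (h + 1)/(h^2 + 9*h + 14)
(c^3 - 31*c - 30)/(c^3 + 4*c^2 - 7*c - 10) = (c - 6)/(c - 2)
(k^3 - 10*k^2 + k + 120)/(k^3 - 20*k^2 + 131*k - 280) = (k + 3)/(k - 7)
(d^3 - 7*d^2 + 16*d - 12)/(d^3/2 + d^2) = 2*(d^3 - 7*d^2 + 16*d - 12)/(d^2*(d + 2))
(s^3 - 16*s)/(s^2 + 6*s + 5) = s*(s^2 - 16)/(s^2 + 6*s + 5)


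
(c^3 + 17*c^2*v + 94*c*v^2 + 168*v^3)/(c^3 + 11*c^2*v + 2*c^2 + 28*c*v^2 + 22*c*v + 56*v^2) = (c + 6*v)/(c + 2)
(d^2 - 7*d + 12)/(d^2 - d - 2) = (-d^2 + 7*d - 12)/(-d^2 + d + 2)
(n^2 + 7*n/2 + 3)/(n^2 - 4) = (n + 3/2)/(n - 2)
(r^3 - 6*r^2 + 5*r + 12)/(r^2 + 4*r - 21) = (r^2 - 3*r - 4)/(r + 7)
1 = 1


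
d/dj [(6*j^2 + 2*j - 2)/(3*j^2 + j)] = 2*(6*j + 1)/(j^2*(9*j^2 + 6*j + 1))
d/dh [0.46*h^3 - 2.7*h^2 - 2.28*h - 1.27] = 1.38*h^2 - 5.4*h - 2.28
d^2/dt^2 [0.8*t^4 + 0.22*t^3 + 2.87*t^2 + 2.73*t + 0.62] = 9.6*t^2 + 1.32*t + 5.74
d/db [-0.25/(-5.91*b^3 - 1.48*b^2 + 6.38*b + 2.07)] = (-4.4325*b^2 - 0.74*b + 1.595)/(5.91*b^3 + 1.48*b^2 - 6.38*b - 2.07)^2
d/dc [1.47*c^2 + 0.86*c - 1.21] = 2.94*c + 0.86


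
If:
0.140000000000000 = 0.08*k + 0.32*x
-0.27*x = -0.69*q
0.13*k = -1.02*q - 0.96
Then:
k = -37.55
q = 3.84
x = 9.82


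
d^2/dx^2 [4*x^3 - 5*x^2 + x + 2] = 24*x - 10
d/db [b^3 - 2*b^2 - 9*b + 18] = 3*b^2 - 4*b - 9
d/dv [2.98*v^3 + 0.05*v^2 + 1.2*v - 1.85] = 8.94*v^2 + 0.1*v + 1.2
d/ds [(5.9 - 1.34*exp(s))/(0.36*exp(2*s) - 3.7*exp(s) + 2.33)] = (0.4824*exp(2*s) - 4.248*exp(s) + 18.7078)*exp(s)/(0.1296*exp(4*s) - 2.664*exp(3*s) + 15.3676*exp(2*s) - 17.242*exp(s) + 5.4289)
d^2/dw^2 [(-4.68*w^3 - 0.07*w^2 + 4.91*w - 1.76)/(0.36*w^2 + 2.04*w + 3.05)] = (-1.77635683940025e-15*w^5 - 27.299808*w^3 - 175.621176*w^2 - 301.316544*w - 73.186262)/(0.046656*w^6 + 0.793152*w^5 + 5.680368*w^4 + 21.929184*w^3 + 48.12534*w^2 + 56.9313*w + 28.372625)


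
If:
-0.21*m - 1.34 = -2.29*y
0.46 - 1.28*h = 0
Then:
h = 0.36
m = 10.9047619047619*y - 6.38095238095238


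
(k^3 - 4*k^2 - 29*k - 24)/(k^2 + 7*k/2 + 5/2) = 2*(k^2 - 5*k - 24)/(2*k + 5)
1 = 1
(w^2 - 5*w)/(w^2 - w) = (w - 5)/(w - 1)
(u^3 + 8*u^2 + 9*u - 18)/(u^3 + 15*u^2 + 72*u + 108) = (u - 1)/(u + 6)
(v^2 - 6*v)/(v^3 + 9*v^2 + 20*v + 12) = v*(v - 6)/(v^3 + 9*v^2 + 20*v + 12)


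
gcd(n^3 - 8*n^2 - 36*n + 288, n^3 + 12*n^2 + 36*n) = n + 6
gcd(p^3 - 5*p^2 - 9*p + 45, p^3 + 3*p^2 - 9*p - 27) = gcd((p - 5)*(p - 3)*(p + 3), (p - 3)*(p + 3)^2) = p^2 - 9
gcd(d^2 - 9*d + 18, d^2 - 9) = d - 3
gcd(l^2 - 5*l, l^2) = l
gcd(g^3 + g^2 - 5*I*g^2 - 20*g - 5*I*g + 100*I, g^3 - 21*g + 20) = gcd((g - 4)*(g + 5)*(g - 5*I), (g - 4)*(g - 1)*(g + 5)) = g^2 + g - 20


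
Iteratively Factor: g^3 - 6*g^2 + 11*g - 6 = (g - 3)*(g^2 - 3*g + 2) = (g - 3)*(g - 1)*(g - 2)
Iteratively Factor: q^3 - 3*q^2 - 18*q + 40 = (q - 2)*(q^2 - q - 20) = (q - 5)*(q - 2)*(q + 4)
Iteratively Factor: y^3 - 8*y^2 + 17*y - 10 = (y - 5)*(y^2 - 3*y + 2) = (y - 5)*(y - 2)*(y - 1)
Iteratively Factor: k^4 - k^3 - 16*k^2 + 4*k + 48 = (k - 2)*(k^3 + k^2 - 14*k - 24) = (k - 2)*(k + 3)*(k^2 - 2*k - 8) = (k - 4)*(k - 2)*(k + 3)*(k + 2)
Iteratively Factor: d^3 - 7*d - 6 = (d - 3)*(d^2 + 3*d + 2) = (d - 3)*(d + 1)*(d + 2)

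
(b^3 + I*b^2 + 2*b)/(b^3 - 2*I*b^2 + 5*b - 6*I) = b/(b - 3*I)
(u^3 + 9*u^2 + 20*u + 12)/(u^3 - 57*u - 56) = (u^2 + 8*u + 12)/(u^2 - u - 56)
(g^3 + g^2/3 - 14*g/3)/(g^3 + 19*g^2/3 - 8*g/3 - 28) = g/(g + 6)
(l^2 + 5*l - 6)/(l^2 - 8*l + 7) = (l + 6)/(l - 7)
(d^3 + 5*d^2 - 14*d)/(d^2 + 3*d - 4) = d*(d^2 + 5*d - 14)/(d^2 + 3*d - 4)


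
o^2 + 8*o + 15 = (o + 3)*(o + 5)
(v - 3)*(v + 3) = v^2 - 9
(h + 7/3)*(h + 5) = h^2 + 22*h/3 + 35/3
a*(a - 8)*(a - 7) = a^3 - 15*a^2 + 56*a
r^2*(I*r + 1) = I*r^3 + r^2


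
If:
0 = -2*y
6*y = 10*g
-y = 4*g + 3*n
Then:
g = 0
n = 0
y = 0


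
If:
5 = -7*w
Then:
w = -5/7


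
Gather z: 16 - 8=8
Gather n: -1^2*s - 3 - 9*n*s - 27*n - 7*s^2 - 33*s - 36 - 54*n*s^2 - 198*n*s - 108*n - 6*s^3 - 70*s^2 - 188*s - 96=n*(-54*s^2 - 207*s - 135) - 6*s^3 - 77*s^2 - 222*s - 135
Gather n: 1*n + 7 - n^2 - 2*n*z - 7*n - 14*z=-n^2 + n*(-2*z - 6) - 14*z + 7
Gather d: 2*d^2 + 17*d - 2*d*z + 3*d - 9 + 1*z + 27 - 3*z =2*d^2 + d*(20 - 2*z) - 2*z + 18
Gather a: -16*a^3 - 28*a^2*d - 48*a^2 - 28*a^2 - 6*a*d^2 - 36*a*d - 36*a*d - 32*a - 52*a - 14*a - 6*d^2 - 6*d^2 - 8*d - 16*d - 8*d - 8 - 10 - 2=-16*a^3 + a^2*(-28*d - 76) + a*(-6*d^2 - 72*d - 98) - 12*d^2 - 32*d - 20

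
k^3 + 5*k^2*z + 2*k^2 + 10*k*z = k*(k + 2)*(k + 5*z)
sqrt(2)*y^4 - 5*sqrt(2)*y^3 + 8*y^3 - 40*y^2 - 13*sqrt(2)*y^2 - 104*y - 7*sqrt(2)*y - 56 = (y - 7)*(y + 1)*(y + 4*sqrt(2))*(sqrt(2)*y + sqrt(2))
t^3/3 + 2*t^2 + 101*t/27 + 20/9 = (t/3 + 1)*(t + 4/3)*(t + 5/3)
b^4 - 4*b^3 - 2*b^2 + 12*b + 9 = (b - 3)^2*(b + 1)^2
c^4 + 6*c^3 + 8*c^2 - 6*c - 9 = (c - 1)*(c + 1)*(c + 3)^2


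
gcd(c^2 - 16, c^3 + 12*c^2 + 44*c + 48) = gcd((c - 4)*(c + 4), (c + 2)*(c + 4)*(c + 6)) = c + 4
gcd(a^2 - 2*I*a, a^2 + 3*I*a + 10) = a - 2*I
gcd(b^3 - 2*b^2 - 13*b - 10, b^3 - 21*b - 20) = b^2 - 4*b - 5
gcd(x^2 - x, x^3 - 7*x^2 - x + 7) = x - 1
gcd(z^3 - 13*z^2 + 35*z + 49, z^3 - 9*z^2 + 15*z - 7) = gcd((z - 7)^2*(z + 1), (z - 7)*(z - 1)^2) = z - 7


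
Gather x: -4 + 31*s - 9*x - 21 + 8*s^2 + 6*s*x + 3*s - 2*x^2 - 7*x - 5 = 8*s^2 + 34*s - 2*x^2 + x*(6*s - 16) - 30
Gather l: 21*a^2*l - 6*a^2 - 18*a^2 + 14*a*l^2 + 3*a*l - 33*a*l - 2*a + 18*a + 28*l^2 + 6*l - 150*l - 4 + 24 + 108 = -24*a^2 + 16*a + l^2*(14*a + 28) + l*(21*a^2 - 30*a - 144) + 128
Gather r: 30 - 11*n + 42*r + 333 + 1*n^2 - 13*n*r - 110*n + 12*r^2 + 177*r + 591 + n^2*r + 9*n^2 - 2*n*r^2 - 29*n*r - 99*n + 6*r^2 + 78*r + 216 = 10*n^2 - 220*n + r^2*(18 - 2*n) + r*(n^2 - 42*n + 297) + 1170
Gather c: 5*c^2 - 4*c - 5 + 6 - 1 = 5*c^2 - 4*c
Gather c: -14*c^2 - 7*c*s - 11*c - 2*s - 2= -14*c^2 + c*(-7*s - 11) - 2*s - 2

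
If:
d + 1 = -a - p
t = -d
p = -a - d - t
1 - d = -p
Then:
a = 2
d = -1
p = -2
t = 1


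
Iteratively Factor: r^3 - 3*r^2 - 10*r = (r - 5)*(r^2 + 2*r) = r*(r - 5)*(r + 2)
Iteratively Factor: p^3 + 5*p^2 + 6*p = (p)*(p^2 + 5*p + 6) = p*(p + 2)*(p + 3)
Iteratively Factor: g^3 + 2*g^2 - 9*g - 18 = (g - 3)*(g^2 + 5*g + 6) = (g - 3)*(g + 3)*(g + 2)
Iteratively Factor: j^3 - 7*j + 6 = (j + 3)*(j^2 - 3*j + 2) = (j - 1)*(j + 3)*(j - 2)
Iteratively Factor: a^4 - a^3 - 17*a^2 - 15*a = (a + 3)*(a^3 - 4*a^2 - 5*a) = a*(a + 3)*(a^2 - 4*a - 5) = a*(a - 5)*(a + 3)*(a + 1)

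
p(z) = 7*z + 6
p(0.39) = 8.73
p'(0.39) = 7.00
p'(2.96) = 7.00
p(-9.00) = -57.00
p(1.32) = 15.24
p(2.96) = 26.72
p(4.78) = 39.46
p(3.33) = 29.31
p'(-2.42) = 7.00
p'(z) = 7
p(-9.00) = -57.00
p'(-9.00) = 7.00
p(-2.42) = -10.94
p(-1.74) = -6.18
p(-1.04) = -1.28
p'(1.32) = 7.00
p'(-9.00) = 7.00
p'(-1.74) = 7.00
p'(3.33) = 7.00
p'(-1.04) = 7.00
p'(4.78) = 7.00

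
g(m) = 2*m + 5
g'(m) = 2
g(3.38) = 11.76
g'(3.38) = 2.00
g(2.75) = 10.50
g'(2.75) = 2.00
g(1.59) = 8.18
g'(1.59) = 2.00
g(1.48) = 7.96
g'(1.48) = 2.00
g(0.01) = 5.02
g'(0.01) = 2.00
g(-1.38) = 2.24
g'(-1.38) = 2.00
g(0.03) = 5.06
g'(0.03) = 2.00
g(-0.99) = 3.02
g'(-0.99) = 2.00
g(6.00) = 17.00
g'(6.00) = 2.00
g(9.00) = 23.00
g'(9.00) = 2.00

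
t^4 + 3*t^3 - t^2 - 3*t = t*(t - 1)*(t + 1)*(t + 3)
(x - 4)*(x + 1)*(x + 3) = x^3 - 13*x - 12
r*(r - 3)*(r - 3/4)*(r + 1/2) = r^4 - 13*r^3/4 + 3*r^2/8 + 9*r/8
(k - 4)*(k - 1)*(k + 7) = k^3 + 2*k^2 - 31*k + 28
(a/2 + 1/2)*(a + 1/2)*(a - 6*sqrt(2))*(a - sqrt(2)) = a^4/2 - 7*sqrt(2)*a^3/2 + 3*a^3/4 - 21*sqrt(2)*a^2/4 + 25*a^2/4 - 7*sqrt(2)*a/4 + 9*a + 3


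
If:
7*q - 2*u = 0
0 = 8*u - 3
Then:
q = 3/28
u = 3/8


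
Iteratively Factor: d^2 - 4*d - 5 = (d - 5)*(d + 1)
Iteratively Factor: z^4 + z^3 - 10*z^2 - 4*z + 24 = (z + 3)*(z^3 - 2*z^2 - 4*z + 8) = (z - 2)*(z + 3)*(z^2 - 4) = (z - 2)^2*(z + 3)*(z + 2)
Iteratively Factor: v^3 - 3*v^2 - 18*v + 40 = (v - 2)*(v^2 - v - 20) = (v - 5)*(v - 2)*(v + 4)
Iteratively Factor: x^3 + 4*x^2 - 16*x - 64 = (x + 4)*(x^2 - 16) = (x - 4)*(x + 4)*(x + 4)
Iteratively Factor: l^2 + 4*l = (l + 4)*(l)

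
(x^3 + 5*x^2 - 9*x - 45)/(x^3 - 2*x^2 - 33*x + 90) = (x^2 + 8*x + 15)/(x^2 + x - 30)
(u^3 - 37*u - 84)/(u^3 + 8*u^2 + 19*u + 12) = (u - 7)/(u + 1)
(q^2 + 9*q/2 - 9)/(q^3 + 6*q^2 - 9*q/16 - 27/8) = 8*(2*q - 3)/(16*q^2 - 9)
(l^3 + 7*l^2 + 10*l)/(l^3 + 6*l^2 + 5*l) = (l + 2)/(l + 1)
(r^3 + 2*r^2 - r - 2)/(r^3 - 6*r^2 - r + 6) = (r + 2)/(r - 6)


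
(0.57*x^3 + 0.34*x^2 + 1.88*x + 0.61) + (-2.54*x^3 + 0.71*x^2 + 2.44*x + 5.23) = -1.97*x^3 + 1.05*x^2 + 4.32*x + 5.84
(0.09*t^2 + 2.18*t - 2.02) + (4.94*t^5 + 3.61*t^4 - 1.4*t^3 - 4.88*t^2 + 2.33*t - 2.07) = 4.94*t^5 + 3.61*t^4 - 1.4*t^3 - 4.79*t^2 + 4.51*t - 4.09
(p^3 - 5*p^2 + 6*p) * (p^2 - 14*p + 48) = p^5 - 19*p^4 + 124*p^3 - 324*p^2 + 288*p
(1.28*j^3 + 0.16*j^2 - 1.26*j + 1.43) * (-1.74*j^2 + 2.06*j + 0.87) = -2.2272*j^5 + 2.3584*j^4 + 3.6356*j^3 - 4.9446*j^2 + 1.8496*j + 1.2441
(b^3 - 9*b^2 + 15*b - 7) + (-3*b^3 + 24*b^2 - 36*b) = -2*b^3 + 15*b^2 - 21*b - 7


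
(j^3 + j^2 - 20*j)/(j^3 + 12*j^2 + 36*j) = (j^2 + j - 20)/(j^2 + 12*j + 36)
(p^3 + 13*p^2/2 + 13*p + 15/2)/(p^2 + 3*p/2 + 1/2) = (2*p^2 + 11*p + 15)/(2*p + 1)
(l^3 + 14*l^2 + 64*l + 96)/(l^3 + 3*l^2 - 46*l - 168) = (l + 4)/(l - 7)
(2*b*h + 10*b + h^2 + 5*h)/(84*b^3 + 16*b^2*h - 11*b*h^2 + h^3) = (h + 5)/(42*b^2 - 13*b*h + h^2)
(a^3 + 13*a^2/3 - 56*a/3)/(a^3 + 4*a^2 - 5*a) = (3*a^2 + 13*a - 56)/(3*(a^2 + 4*a - 5))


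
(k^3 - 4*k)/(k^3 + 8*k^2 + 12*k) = (k - 2)/(k + 6)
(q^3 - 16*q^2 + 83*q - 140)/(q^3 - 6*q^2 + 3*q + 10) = (q^2 - 11*q + 28)/(q^2 - q - 2)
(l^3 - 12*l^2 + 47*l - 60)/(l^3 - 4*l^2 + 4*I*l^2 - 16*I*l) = (l^2 - 8*l + 15)/(l*(l + 4*I))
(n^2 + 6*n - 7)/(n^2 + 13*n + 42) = (n - 1)/(n + 6)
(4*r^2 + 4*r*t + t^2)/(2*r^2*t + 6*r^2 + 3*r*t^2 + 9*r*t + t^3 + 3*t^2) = (2*r + t)/(r*t + 3*r + t^2 + 3*t)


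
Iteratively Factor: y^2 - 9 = (y - 3)*(y + 3)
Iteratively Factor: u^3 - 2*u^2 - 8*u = (u - 4)*(u^2 + 2*u) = u*(u - 4)*(u + 2)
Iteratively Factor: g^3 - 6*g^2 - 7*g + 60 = (g - 4)*(g^2 - 2*g - 15) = (g - 4)*(g + 3)*(g - 5)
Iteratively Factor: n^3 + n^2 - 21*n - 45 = (n - 5)*(n^2 + 6*n + 9) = (n - 5)*(n + 3)*(n + 3)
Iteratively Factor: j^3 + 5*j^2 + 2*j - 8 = (j - 1)*(j^2 + 6*j + 8) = (j - 1)*(j + 2)*(j + 4)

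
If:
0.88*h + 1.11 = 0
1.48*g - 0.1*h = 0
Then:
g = -0.09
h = -1.26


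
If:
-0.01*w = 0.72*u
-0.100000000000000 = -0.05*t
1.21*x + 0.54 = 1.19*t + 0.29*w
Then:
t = 2.00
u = 0.0881226053639847 - 0.0579501915708812*x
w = 4.17241379310345*x - 6.3448275862069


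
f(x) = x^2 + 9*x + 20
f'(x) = 2*x + 9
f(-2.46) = 3.91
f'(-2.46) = 4.08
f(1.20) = 32.24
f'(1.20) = 11.40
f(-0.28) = 17.56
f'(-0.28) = 8.44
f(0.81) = 27.95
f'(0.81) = 10.62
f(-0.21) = 18.15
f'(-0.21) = 8.58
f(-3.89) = 0.12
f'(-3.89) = 1.22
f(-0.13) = 18.85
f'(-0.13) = 8.74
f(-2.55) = 3.55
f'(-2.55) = 3.90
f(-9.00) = 20.00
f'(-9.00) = -9.00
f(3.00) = 56.00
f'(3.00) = 15.00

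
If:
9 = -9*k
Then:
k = -1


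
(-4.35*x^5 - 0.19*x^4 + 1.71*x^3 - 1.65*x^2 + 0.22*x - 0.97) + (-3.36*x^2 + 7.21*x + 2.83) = -4.35*x^5 - 0.19*x^4 + 1.71*x^3 - 5.01*x^2 + 7.43*x + 1.86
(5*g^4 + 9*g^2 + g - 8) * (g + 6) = 5*g^5 + 30*g^4 + 9*g^3 + 55*g^2 - 2*g - 48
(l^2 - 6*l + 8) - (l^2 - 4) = 12 - 6*l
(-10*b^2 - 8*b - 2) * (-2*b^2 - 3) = 20*b^4 + 16*b^3 + 34*b^2 + 24*b + 6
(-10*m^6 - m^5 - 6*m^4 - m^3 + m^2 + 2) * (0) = 0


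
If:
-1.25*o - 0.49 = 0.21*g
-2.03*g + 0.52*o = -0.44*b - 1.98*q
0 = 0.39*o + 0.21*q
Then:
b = 10.9236596736597*q - 10.7651515151515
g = 3.20512820512821*q - 2.33333333333333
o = -0.538461538461538*q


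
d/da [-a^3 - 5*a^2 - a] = -3*a^2 - 10*a - 1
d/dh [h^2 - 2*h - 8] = 2*h - 2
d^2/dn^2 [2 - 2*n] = 0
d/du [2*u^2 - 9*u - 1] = 4*u - 9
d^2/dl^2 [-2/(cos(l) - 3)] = 2*(cos(l)^2 + 3*cos(l) - 2)/(cos(l) - 3)^3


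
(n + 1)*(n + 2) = n^2 + 3*n + 2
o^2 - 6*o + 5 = (o - 5)*(o - 1)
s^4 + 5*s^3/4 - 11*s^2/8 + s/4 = s*(s - 1/2)*(s - 1/4)*(s + 2)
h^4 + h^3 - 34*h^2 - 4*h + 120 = (h - 5)*(h - 2)*(h + 2)*(h + 6)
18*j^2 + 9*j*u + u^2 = (3*j + u)*(6*j + u)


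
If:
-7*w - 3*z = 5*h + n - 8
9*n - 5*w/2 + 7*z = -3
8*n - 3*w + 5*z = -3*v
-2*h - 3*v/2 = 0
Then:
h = -129*z/454 - 233/227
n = 41/227 - 367*z/454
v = 86*z/227 + 932/681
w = 420/227 - 25*z/227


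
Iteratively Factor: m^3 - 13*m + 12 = (m + 4)*(m^2 - 4*m + 3) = (m - 1)*(m + 4)*(m - 3)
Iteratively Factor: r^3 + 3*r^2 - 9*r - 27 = (r + 3)*(r^2 - 9) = (r - 3)*(r + 3)*(r + 3)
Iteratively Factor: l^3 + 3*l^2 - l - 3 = (l + 1)*(l^2 + 2*l - 3) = (l + 1)*(l + 3)*(l - 1)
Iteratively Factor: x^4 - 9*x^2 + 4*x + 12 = (x + 1)*(x^3 - x^2 - 8*x + 12) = (x - 2)*(x + 1)*(x^2 + x - 6) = (x - 2)^2*(x + 1)*(x + 3)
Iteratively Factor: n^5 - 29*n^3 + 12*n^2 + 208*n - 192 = (n - 3)*(n^4 + 3*n^3 - 20*n^2 - 48*n + 64) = (n - 3)*(n + 4)*(n^3 - n^2 - 16*n + 16) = (n - 4)*(n - 3)*(n + 4)*(n^2 + 3*n - 4) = (n - 4)*(n - 3)*(n + 4)^2*(n - 1)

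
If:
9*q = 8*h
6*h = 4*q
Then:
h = 0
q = 0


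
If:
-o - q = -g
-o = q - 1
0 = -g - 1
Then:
No Solution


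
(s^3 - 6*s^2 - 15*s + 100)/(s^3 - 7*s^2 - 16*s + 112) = (s^2 - 10*s + 25)/(s^2 - 11*s + 28)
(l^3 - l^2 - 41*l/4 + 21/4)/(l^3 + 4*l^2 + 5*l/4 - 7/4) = (2*l^2 - l - 21)/(2*l^2 + 9*l + 7)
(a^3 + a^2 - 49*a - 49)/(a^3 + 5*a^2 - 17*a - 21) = (a - 7)/(a - 3)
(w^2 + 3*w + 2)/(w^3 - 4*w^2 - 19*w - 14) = 1/(w - 7)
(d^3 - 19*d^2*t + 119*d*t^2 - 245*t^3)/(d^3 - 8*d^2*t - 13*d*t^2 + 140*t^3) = (d - 7*t)/(d + 4*t)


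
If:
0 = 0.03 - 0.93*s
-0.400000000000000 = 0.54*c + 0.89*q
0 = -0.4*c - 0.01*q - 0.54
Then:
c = -1.36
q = 0.38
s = 0.03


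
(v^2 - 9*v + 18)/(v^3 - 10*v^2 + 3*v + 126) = (v - 3)/(v^2 - 4*v - 21)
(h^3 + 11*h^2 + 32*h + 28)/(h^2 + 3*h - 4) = (h^3 + 11*h^2 + 32*h + 28)/(h^2 + 3*h - 4)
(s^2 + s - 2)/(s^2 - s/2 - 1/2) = 2*(s + 2)/(2*s + 1)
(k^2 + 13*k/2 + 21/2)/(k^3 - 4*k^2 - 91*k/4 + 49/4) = 2*(k + 3)/(2*k^2 - 15*k + 7)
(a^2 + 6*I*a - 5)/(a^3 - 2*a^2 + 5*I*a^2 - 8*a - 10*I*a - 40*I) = (a + I)/(a^2 - 2*a - 8)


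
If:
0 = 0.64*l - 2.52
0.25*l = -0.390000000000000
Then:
No Solution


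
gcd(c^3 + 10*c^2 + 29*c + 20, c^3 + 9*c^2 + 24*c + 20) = c + 5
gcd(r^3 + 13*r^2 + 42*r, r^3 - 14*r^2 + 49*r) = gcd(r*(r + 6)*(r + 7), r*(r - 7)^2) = r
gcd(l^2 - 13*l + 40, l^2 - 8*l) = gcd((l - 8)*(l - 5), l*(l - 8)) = l - 8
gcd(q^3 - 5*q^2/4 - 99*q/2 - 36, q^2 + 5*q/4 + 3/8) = q + 3/4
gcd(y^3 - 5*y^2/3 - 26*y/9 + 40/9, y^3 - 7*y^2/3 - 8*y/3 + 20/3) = y^2 - y/3 - 10/3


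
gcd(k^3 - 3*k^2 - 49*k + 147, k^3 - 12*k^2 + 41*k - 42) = k^2 - 10*k + 21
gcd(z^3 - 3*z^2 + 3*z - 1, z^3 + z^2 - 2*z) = z - 1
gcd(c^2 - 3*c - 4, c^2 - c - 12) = c - 4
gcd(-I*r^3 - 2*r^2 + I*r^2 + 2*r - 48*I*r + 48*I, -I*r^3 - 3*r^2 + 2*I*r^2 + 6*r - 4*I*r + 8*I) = 1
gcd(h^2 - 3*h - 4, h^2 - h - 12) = h - 4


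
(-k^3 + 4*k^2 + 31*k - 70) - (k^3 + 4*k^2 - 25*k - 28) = -2*k^3 + 56*k - 42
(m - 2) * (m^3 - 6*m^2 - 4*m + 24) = m^4 - 8*m^3 + 8*m^2 + 32*m - 48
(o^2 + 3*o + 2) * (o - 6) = o^3 - 3*o^2 - 16*o - 12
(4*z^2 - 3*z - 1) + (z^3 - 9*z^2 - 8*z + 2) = z^3 - 5*z^2 - 11*z + 1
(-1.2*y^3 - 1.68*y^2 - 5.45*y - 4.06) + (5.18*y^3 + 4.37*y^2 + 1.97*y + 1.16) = 3.98*y^3 + 2.69*y^2 - 3.48*y - 2.9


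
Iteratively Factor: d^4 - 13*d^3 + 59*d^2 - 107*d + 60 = (d - 4)*(d^3 - 9*d^2 + 23*d - 15) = (d - 4)*(d - 3)*(d^2 - 6*d + 5) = (d - 4)*(d - 3)*(d - 1)*(d - 5)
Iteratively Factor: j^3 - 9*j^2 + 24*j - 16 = (j - 4)*(j^2 - 5*j + 4) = (j - 4)*(j - 1)*(j - 4)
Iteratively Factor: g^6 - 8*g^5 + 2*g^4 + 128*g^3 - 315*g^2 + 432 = (g - 4)*(g^5 - 4*g^4 - 14*g^3 + 72*g^2 - 27*g - 108) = (g - 4)*(g - 3)*(g^4 - g^3 - 17*g^2 + 21*g + 36) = (g - 4)*(g - 3)*(g + 4)*(g^3 - 5*g^2 + 3*g + 9) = (g - 4)*(g - 3)^2*(g + 4)*(g^2 - 2*g - 3) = (g - 4)*(g - 3)^3*(g + 4)*(g + 1)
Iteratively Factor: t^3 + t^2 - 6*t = (t - 2)*(t^2 + 3*t) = (t - 2)*(t + 3)*(t)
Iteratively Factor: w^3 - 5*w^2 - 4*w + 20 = (w + 2)*(w^2 - 7*w + 10) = (w - 5)*(w + 2)*(w - 2)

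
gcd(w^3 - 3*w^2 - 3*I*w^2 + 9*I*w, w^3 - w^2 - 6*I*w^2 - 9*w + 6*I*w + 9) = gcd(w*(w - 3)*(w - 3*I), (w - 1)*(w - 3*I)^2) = w - 3*I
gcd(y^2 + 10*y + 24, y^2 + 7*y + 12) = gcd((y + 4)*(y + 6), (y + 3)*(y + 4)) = y + 4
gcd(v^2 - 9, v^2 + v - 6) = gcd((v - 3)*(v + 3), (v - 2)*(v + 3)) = v + 3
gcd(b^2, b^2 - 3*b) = b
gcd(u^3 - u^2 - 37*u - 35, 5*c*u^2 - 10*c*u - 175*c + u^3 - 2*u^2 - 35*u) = u^2 - 2*u - 35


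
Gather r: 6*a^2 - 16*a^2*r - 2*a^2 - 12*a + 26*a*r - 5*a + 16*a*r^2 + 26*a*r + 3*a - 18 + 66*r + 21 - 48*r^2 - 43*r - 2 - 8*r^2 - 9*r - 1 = 4*a^2 - 14*a + r^2*(16*a - 56) + r*(-16*a^2 + 52*a + 14)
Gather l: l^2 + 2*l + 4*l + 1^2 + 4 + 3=l^2 + 6*l + 8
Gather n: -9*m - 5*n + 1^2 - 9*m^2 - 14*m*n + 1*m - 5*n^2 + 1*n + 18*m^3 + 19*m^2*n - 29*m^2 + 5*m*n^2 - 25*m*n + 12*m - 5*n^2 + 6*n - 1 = 18*m^3 - 38*m^2 + 4*m + n^2*(5*m - 10) + n*(19*m^2 - 39*m + 2)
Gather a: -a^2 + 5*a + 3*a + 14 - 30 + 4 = -a^2 + 8*a - 12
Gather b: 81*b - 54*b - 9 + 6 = 27*b - 3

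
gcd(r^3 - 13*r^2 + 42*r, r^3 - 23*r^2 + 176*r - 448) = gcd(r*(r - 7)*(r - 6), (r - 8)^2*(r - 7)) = r - 7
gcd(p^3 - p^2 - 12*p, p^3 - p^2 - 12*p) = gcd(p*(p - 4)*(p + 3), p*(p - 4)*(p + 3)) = p^3 - p^2 - 12*p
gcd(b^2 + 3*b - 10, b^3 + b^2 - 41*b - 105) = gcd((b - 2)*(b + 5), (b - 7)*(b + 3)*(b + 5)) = b + 5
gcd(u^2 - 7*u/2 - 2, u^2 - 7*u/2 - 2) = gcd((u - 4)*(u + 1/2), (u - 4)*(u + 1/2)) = u^2 - 7*u/2 - 2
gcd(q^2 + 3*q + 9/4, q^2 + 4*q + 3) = 1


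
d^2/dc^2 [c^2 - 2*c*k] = 2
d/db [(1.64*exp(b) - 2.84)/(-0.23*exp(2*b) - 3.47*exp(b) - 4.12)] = (0.3772*exp(2*b) - 1.3064*exp(b) - 16.6116)*exp(b)/(0.0529*exp(4*b) + 1.5962*exp(3*b) + 13.9361*exp(2*b) + 28.5928*exp(b) + 16.9744)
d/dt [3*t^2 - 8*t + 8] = 6*t - 8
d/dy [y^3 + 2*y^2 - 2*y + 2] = 3*y^2 + 4*y - 2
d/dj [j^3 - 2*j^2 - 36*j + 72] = 3*j^2 - 4*j - 36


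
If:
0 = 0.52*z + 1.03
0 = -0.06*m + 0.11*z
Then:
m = -3.63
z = -1.98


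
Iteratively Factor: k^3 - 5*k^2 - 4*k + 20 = (k + 2)*(k^2 - 7*k + 10) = (k - 5)*(k + 2)*(k - 2)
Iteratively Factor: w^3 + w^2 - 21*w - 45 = (w + 3)*(w^2 - 2*w - 15) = (w + 3)^2*(w - 5)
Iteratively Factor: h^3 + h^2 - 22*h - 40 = (h + 2)*(h^2 - h - 20) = (h - 5)*(h + 2)*(h + 4)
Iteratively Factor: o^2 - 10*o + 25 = (o - 5)*(o - 5)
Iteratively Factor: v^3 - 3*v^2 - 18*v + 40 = (v - 2)*(v^2 - v - 20) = (v - 2)*(v + 4)*(v - 5)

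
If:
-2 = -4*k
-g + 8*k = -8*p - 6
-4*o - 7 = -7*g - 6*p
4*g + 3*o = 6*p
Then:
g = 54/145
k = 1/2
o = -421/145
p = -349/290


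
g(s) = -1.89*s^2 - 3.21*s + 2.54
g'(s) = -3.78*s - 3.21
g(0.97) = -2.35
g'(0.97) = -6.88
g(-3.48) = -9.18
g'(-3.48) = 9.94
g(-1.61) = 2.81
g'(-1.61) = 2.88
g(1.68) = -8.19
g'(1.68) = -9.56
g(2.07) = -12.20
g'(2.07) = -11.03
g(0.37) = 1.09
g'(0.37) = -4.61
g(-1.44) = 3.24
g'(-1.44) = 2.23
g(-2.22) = 0.35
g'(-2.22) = 5.18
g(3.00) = -24.10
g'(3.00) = -14.55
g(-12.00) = -231.10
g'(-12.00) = 42.15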